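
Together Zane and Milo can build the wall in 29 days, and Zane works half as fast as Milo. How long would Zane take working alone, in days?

Let Milo's rate be r; then Zane's rate is (1/2)r, so together (1/2 + 1)r = (3/2)r = 1/29.
Thus r = 2/87 per day.
Milo alone: 87/2 days; Zane alone: 87 days.

87 days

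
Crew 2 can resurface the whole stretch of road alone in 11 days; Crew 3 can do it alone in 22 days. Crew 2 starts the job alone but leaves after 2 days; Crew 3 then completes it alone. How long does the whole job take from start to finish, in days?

In 2 days Crew 2 does 2/11 of the job, leaving 9/11.
Crew 3 works at 1/22 per day, so finishing takes 9/11 ÷ 1/22 = 18 days.
Total time = 2 + 18 = 20 days.

20 days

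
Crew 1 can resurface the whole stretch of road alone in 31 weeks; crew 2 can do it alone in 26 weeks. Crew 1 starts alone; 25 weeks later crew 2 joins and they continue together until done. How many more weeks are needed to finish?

52/19 weeks

In 25 weeks crew 1 does 25/31 of the job, leaving 6/31.
Crew 1 and crew 2 together work at 57/806 per week, so finishing takes 6/31 ÷ 57/806 = 52/19 weeks.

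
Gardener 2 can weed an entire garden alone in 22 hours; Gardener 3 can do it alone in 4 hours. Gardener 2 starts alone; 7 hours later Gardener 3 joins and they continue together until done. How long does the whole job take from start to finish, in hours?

In 7 hours Gardener 2 does 7/22 of the job, leaving 15/22.
Gardener 2 and Gardener 3 together work at 13/44 per hour, so finishing takes 15/22 ÷ 13/44 = 30/13 hours.
Total time = 7 + 30/13 = 121/13 hours.

121/13 hours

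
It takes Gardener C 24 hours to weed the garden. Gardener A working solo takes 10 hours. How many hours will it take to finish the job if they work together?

120/17 hours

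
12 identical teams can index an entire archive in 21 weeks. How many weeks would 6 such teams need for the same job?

42 weeks

Total work is 12·21 = 252 team-weeks.
With 6 teams: 252/6 = 42 weeks.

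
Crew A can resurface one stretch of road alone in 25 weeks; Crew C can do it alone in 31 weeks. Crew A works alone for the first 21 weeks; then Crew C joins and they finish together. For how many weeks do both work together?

31/14 weeks

In 21 weeks Crew A does 21/25 of the job, leaving 4/25.
Crew A and Crew C together work at 56/775 per week, so finishing takes 4/25 ÷ 56/775 = 31/14 weeks.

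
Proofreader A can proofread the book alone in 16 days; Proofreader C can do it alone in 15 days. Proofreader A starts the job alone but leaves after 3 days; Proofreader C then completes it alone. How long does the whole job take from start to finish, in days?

243/16 days

In 3 days Proofreader A does 3/16 of the job, leaving 13/16.
Proofreader C works at 1/15 per day, so finishing takes 13/16 ÷ 1/15 = 195/16 days.
Total time = 3 + 195/16 = 243/16 days.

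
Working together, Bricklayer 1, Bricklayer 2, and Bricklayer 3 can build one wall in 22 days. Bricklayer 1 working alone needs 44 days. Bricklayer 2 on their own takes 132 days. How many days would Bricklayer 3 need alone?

Combined rate is 1/22 per day.
Known contribution: 1/44 + 1/132 = (3 + 1)/132 = 4/132 = 1/33 per day.
So Bricklayer 3's rate is 1/22 − 1/33 = 1/66, meaning 66 days alone.

66 days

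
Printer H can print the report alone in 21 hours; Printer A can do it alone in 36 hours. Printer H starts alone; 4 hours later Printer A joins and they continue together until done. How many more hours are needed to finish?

204/19 hours

In 4 hours Printer H does 4/21 of the job, leaving 17/21.
Printer H and Printer A together work at 19/252 per hour, so finishing takes 17/21 ÷ 19/252 = 204/19 hours.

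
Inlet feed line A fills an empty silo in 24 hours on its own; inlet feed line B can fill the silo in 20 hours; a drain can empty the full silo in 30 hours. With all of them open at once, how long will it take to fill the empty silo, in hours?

120/7 hours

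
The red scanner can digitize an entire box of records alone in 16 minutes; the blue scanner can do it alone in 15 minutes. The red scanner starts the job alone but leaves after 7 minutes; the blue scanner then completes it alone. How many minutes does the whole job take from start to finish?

247/16 minutes

In 7 minutes the red scanner does 7/16 of the job, leaving 9/16.
The blue scanner works at 1/15 per minute, so finishing takes 9/16 ÷ 1/15 = 135/16 minutes.
Total time = 7 + 135/16 = 247/16 minutes.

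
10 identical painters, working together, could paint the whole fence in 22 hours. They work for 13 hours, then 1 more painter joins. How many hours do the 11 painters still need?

90/11 hours

One painter does 1/220 of the job per hour.
After 13 hours with 10 painters, 13/22 is done (9/22 left).
With 11 painters the rate is 11/220 = 1/20, so the rest takes 9/22 ÷ 1/20 = 90/11 hours.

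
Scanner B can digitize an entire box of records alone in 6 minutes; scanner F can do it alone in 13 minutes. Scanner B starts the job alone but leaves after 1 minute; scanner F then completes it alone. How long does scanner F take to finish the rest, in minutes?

65/6 minutes

In 1 minute scanner B does 1/6 of the job, leaving 5/6.
Scanner F works at 1/13 per minute, so finishing takes 5/6 ÷ 1/13 = 65/6 minutes.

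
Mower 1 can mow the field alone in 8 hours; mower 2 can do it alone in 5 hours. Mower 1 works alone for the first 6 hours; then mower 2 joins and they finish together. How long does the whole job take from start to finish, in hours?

88/13 hours

In 6 hours mower 1 does 6/8 = 3/4 of the job, leaving 1/4.
Mower 1 and mower 2 together work at 13/40 per hour, so finishing takes 1/4 ÷ 13/40 = 10/13 hours.
Total time = 6 + 10/13 = 88/13 hours.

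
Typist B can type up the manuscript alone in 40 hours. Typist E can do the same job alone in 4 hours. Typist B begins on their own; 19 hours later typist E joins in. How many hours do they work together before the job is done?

In the first 19 hours typist B alone does 19/40 of the job, leaving 21/40.
Once everyone is working, combined rate: 1/40 + 1/4 = (1 + 10)/40 = 11/40 per hour.
Remaining 21/40 at 11/40 per hour takes 21/11 hours.

21/11 hours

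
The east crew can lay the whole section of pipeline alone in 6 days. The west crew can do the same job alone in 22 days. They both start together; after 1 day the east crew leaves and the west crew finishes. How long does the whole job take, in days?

In the first 1 day the combined rate is 7/33, so 7/33 of the job is done, leaving 26/33.
After the east crew leaves the rate is 1/22 per day; the remaining 26/33 takes 52/3 days.
Total = 1 + 52/3 = 55/3 days.

55/3 days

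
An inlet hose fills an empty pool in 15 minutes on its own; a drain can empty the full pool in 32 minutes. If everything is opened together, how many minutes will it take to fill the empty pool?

Net rate = 1/15 − 1/32 = (32 − 15)/480 = 17/480 per minute.
Filling time = 1 ÷ (17/480) = 480/17 minutes.

480/17 minutes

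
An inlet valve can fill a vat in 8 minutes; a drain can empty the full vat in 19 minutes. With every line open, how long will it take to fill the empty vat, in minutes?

152/11 minutes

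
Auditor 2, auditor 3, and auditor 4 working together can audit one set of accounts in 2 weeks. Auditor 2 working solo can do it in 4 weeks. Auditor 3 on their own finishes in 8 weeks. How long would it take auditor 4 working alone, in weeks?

8 weeks

Combined rate is 1/2 per week.
Known contribution: 1/4 + 1/8 = (2 + 1)/8 = 3/8 per week.
So auditor 4's rate is 1/2 − 3/8 = 1/8, meaning 8 weeks alone.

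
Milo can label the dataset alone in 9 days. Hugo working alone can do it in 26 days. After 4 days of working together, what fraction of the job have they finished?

Combined rate: 1/9 + 1/26 = (26 + 9)/234 = 35/234 per day.
In 4 days they complete 4·35/234 = 70/117 of the job.

70/117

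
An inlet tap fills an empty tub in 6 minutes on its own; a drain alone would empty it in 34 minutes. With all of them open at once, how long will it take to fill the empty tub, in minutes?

51/7 minutes

Net rate = 1/6 − 1/34 = (17 − 3)/102 = 14/102 = 7/51 per minute.
Filling time = 1 ÷ (7/51) = 51/7 minutes.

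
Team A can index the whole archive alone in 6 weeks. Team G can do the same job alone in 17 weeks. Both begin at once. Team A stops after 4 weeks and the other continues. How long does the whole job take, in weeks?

In the first 4 weeks the combined rate is 23/102, so 46/51 of the job is done, leaving 5/51.
After team A leaves the rate is 1/17 per week; the remaining 5/51 takes 5/3 weeks.
Total = 4 + 5/3 = 17/3 weeks.

17/3 weeks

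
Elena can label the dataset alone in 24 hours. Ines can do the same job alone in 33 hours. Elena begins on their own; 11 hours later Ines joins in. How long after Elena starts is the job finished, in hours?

In the first 11 hours Elena alone does 11/24 of the job, leaving 13/24.
Once everyone is working, combined rate: 1/24 + 1/33 = (11 + 8)/264 = 19/264 per hour.
Remaining 13/24 at 19/264 per hour takes 143/19 hours.
Total from the start = 11 + 143/19 = 352/19 hours.

352/19 hours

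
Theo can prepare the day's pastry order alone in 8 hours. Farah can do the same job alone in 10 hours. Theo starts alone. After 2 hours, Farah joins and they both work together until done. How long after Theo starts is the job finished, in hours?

16/3 hours

In the first 2 hours Theo alone does 2/8 = 1/4 of the job, leaving 3/4.
Once everyone is working, combined rate: 1/8 + 1/10 = (5 + 4)/40 = 9/40 per hour.
Remaining 3/4 at 9/40 per hour takes 10/3 hours.
Total from the start = 2 + 10/3 = 16/3 hours.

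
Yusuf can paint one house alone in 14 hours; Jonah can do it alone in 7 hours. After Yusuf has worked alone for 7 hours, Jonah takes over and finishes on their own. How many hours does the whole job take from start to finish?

21/2 hours

In 7 hours Yusuf does 7/14 = 1/2 of the job, leaving 1/2.
Jonah works at 1/7 per hour, so finishing takes 1/2 ÷ 1/7 = 7/2 hours.
Total time = 7 + 7/2 = 21/2 hours.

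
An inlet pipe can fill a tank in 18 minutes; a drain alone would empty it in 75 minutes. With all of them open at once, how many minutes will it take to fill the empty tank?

450/19 minutes

Net rate = 1/18 − 1/75 = (25 − 6)/450 = 19/450 per minute.
Filling time = 1 ÷ (19/450) = 450/19 minutes.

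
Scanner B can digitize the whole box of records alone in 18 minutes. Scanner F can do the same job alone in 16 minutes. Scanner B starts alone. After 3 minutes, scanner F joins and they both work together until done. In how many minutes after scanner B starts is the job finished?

In the first 3 minutes scanner B alone does 3/18 = 1/6 of the job, leaving 5/6.
Once everyone is working, combined rate: 1/18 + 1/16 = (8 + 9)/144 = 17/144 per minute.
Remaining 5/6 at 17/144 per minute takes 120/17 minutes.
Total from the start = 3 + 120/17 = 171/17 minutes.

171/17 minutes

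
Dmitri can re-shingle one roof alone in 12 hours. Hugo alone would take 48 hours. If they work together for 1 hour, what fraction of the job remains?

Combined rate: 1/12 + 1/48 = (4 + 1)/48 = 5/48 per hour.
In 1 hour they complete 1·5/48 = 5/48 of the job.
So 43/48 remains.

43/48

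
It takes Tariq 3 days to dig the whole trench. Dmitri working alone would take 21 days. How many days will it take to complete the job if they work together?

21/8 days

Combined rate: 1/3 + 1/21 = (7 + 1)/21 = 8/21 per day.
Time = 1 ÷ (8/21) = 21/8 days.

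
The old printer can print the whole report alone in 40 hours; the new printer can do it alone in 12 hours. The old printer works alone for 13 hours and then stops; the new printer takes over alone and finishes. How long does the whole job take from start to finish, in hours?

In 13 hours the old printer does 13/40 of the job, leaving 27/40.
The new printer works at 1/12 per hour, so finishing takes 27/40 ÷ 1/12 = 81/10 hours.
Total time = 13 + 81/10 = 211/10 hours.

211/10 hours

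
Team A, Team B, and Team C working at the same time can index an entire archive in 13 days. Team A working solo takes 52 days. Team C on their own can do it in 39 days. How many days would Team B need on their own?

Combined rate is 1/13 per day.
Known contribution: 1/52 + 1/39 = (3 + 4)/156 = 7/156 per day.
So Team B's rate is 1/13 − 7/156 = 5/156, meaning 156/5 days alone.

156/5 days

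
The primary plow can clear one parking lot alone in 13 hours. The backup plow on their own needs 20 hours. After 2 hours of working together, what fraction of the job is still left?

97/130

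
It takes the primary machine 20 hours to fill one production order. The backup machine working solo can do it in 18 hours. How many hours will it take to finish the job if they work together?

Combined rate: 1/20 + 1/18 = (9 + 10)/180 = 19/180 per hour.
Time = 1 ÷ (19/180) = 180/19 hours.

180/19 hours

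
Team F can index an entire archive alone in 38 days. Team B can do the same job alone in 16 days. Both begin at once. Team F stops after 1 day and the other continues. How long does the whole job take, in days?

In the first 1 day the combined rate is 27/304, so 27/304 of the job is done, leaving 277/304.
After Team F leaves the rate is 1/16 per day; the remaining 277/304 takes 277/19 days.
Total = 1 + 277/19 = 296/19 days.

296/19 days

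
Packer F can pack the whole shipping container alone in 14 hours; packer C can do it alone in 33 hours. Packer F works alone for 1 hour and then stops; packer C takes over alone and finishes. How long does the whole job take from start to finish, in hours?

443/14 hours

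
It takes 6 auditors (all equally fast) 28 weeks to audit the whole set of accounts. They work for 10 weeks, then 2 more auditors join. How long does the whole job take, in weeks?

One auditor does 1/168 of the job per week.
After 10 weeks with 6 auditors, 5/14 is done (9/14 left).
With 8 auditors the rate is 8/168 = 1/21, so the rest takes 9/14 ÷ 1/21 = 27/2 weeks.
Total = 10 + 27/2 = 47/2 weeks.

47/2 weeks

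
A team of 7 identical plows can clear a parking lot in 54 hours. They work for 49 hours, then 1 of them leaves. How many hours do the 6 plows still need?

One plow does 1/378 of the job per hour.
After 49 hours with 7 plows, 49/54 is done (5/54 left).
With 6 plows the rate is 6/378 = 1/63, so the rest takes 5/54 ÷ 1/63 = 35/6 hours.

35/6 hours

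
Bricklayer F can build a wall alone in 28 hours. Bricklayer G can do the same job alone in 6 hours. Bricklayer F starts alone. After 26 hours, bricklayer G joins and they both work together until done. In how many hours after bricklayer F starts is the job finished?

448/17 hours

In the first 26 hours bricklayer F alone does 26/28 = 13/14 of the job, leaving 1/14.
Once everyone is working, combined rate: 1/28 + 1/6 = (3 + 14)/84 = 17/84 per hour.
Remaining 1/14 at 17/84 per hour takes 6/17 hours.
Total from the start = 26 + 6/17 = 448/17 hours.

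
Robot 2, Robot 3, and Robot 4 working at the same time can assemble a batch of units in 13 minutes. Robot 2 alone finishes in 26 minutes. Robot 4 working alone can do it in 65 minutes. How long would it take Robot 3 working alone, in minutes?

Combined rate is 1/13 per minute.
Known contribution: 1/26 + 1/65 = (5 + 2)/130 = 7/130 per minute.
So Robot 3's rate is 1/13 − 7/130 = 3/130, meaning 130/3 minutes alone.

130/3 minutes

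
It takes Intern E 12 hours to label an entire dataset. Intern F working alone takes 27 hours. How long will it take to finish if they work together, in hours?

108/13 hours

Combined rate: 1/12 + 1/27 = (9 + 4)/108 = 13/108 per hour.
Time = 1 ÷ (13/108) = 108/13 hours.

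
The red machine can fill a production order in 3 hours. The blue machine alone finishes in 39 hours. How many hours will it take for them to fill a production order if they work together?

Combined rate: 1/3 + 1/39 = (13 + 1)/39 = 14/39 per hour.
Time = 1 ÷ (14/39) = 39/14 hours.

39/14 hours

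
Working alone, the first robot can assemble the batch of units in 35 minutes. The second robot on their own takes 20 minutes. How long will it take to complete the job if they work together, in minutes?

With two workers the combined time is the product over the sum: 35·20/(35+20) = 700/55 = 140/11 minutes.

140/11 minutes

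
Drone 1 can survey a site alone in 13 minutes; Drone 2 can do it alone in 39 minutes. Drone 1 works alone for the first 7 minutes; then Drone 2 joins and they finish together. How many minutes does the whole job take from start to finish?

In 7 minutes Drone 1 does 7/13 of the job, leaving 6/13.
Drone 1 and Drone 2 together work at 4/39 per minute, so finishing takes 6/13 ÷ 4/39 = 9/2 minutes.
Total time = 7 + 9/2 = 23/2 minutes.

23/2 minutes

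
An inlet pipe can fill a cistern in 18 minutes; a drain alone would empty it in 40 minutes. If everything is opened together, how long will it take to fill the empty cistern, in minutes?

360/11 minutes

Net rate = 1/18 − 1/40 = (20 − 9)/360 = 11/360 per minute.
Filling time = 1 ÷ (11/360) = 360/11 minutes.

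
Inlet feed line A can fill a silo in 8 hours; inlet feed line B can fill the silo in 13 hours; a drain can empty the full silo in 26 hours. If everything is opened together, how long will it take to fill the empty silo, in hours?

Net rate = 1/8 + 1/13 − 1/26 = (13 + 8 − 4)/104 = 17/104 per hour.
Filling time = 1 ÷ (17/104) = 104/17 hours.

104/17 hours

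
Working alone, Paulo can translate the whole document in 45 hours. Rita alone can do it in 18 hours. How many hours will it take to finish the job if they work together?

90/7 hours

With two workers the combined time is the product over the sum: 45·18/(45+18) = 810/63 = 90/7 hours.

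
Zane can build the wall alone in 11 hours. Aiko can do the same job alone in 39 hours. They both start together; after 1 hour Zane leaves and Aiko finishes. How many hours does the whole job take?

390/11 hours

In the first 1 hour the combined rate is 50/429, so 50/429 of the job is done, leaving 379/429.
After Zane leaves the rate is 1/39 per hour; the remaining 379/429 takes 379/11 hours.
Total = 1 + 379/11 = 390/11 hours.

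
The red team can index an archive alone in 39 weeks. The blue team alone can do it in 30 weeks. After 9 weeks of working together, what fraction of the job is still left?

Combined rate: 1/39 + 1/30 = (10 + 13)/390 = 23/390 per week.
In 9 weeks they complete 9·23/390 = 69/130 of the job.
So 61/130 remains.

61/130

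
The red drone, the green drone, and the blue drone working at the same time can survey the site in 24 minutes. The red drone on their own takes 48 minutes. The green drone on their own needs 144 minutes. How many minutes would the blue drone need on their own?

72 minutes

Combined rate is 1/24 per minute.
Known contribution: 1/48 + 1/144 = (3 + 1)/144 = 4/144 = 1/36 per minute.
So the blue drone's rate is 1/24 − 1/36 = 1/72, meaning 72 minutes alone.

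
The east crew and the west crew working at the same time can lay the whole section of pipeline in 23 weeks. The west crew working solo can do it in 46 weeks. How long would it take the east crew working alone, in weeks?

Combined rate is 1/23 per week.
Known contribution: 1/46 per week.
So the east crew's rate is 1/23 − 1/46 = 1/46, meaning 46 weeks alone.

46 weeks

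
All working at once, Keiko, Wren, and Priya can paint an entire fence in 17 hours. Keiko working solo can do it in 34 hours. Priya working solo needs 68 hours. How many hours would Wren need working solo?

68 hours

Combined rate is 1/17 per hour.
Known contribution: 1/34 + 1/68 = (2 + 1)/68 = 3/68 per hour.
So Wren's rate is 1/17 − 3/68 = 1/68, meaning 68 hours alone.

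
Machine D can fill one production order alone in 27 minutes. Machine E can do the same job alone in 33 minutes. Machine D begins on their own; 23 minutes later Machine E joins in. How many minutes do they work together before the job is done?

In the first 23 minutes Machine D alone does 23/27 of the job, leaving 4/27.
Once everyone is working, combined rate: 1/27 + 1/33 = (11 + 9)/297 = 20/297 per minute.
Remaining 4/27 at 20/297 per minute takes 11/5 minutes.

11/5 minutes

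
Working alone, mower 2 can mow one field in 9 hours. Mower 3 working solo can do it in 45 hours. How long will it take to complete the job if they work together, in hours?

15/2 hours

With two workers the combined time is the product over the sum: 9·45/(9+45) = 405/54 = 15/2 hours.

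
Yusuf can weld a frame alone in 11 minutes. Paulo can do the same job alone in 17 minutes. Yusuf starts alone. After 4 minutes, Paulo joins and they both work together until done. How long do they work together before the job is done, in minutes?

In the first 4 minutes Yusuf alone does 4/11 of the job, leaving 7/11.
Once everyone is working, combined rate: 1/11 + 1/17 = (17 + 11)/187 = 28/187 per minute.
Remaining 7/11 at 28/187 per minute takes 17/4 minutes.

17/4 minutes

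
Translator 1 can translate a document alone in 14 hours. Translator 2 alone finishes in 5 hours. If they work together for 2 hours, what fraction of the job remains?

Combined rate: 1/14 + 1/5 = (5 + 14)/70 = 19/70 per hour.
In 2 hours they complete 2·19/70 = 19/35 of the job.
So 16/35 remains.

16/35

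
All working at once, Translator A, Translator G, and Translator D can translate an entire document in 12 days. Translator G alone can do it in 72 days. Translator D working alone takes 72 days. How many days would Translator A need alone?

18 days

Combined rate is 1/12 per day.
Known contribution: 1/72 + 1/72 = (1 + 1)/72 = 2/72 = 1/36 per day.
So Translator A's rate is 1/12 − 1/36 = 1/18, meaning 18 days alone.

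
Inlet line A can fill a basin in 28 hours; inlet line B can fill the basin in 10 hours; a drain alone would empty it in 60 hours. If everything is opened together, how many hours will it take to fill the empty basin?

42/5 hours

Net rate = 1/28 + 1/10 − 1/60 = (15 + 42 − 7)/420 = 50/420 = 5/42 per hour.
Filling time = 1 ÷ (5/42) = 42/5 hours.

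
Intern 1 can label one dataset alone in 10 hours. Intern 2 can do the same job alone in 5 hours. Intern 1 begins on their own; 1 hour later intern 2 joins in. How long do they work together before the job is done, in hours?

In the first 1 hour intern 1 alone does 1/10 of the job, leaving 9/10.
Once everyone is working, combined rate: 1/10 + 1/5 = (1 + 2)/10 = 3/10 per hour.
Remaining 9/10 at 3/10 per hour takes 3 hours.

3 hours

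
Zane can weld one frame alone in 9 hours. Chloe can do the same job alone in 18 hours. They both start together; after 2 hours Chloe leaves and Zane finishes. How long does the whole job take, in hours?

8 hours

In the first 2 hours the combined rate is 1/6, so 1/3 of the job is done, leaving 2/3.
After Chloe leaves the rate is 1/9 per hour; the remaining 2/3 takes 6 hours.
Total = 2 + 6 = 8 hours.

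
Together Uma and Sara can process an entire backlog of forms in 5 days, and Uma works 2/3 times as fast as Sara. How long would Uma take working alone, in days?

25/2 days

Let Sara's rate be r; then Uma's rate is (2/3)r, so together (2/3 + 1)r = (5/3)r = 1/5.
Thus r = 3/25 per day.
Sara alone: 25/3 days; Uma alone: 25/2 days.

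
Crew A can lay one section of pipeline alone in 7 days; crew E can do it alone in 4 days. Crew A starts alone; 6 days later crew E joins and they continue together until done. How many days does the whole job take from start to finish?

In 6 days crew A does 6/7 of the job, leaving 1/7.
Crew A and crew E together work at 11/28 per day, so finishing takes 1/7 ÷ 11/28 = 4/11 days.
Total time = 6 + 4/11 = 70/11 days.

70/11 days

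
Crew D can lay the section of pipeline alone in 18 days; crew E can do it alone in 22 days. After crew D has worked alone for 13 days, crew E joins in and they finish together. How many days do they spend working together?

In 13 days crew D does 13/18 of the job, leaving 5/18.
Crew D and crew E together work at 10/99 per day, so finishing takes 5/18 ÷ 10/99 = 11/4 days.

11/4 days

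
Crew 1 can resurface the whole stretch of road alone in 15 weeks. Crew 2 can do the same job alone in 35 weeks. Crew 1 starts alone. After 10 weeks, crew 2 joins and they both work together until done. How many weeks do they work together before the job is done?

In the first 10 weeks crew 1 alone does 10/15 = 2/3 of the job, leaving 1/3.
Once everyone is working, combined rate: 1/15 + 1/35 = (7 + 3)/105 = 10/105 = 2/21 per week.
Remaining 1/3 at 2/21 per week takes 7/2 weeks.

7/2 weeks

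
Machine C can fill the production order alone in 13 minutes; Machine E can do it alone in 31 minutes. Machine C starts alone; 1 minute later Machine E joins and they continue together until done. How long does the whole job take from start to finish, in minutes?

104/11 minutes

In 1 minute Machine C does 1/13 of the job, leaving 12/13.
Machine C and Machine E together work at 44/403 per minute, so finishing takes 12/13 ÷ 44/403 = 93/11 minutes.
Total time = 1 + 93/11 = 104/11 minutes.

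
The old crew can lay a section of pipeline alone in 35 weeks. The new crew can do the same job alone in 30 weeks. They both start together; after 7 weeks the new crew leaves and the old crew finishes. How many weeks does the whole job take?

161/6 weeks

In the first 7 weeks the combined rate is 13/210, so 13/30 of the job is done, leaving 17/30.
After the new crew leaves the rate is 1/35 per week; the remaining 17/30 takes 119/6 weeks.
Total = 7 + 119/6 = 161/6 weeks.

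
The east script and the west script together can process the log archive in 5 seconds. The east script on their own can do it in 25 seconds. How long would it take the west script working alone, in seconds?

Combined rate is 1/5 per second.
Known contribution: 1/25 per second.
So the west script's rate is 1/5 − 1/25 = 4/25, meaning 25/4 seconds alone.

25/4 seconds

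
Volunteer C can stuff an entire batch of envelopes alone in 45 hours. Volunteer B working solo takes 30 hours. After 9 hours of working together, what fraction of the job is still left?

1/2

Combined rate: 1/45 + 1/30 = (2 + 3)/90 = 5/90 = 1/18 per hour.
In 9 hours they complete 9·1/18 = 1/2 of the job.
So 1/2 remains.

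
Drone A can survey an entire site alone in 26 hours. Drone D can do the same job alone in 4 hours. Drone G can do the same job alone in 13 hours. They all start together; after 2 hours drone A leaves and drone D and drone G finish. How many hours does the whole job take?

48/17 hours

In the first 2 hours the combined rate is 19/52, so 19/26 of the job is done, leaving 7/26.
After drone A leaves the rate is 17/52 per hour; the remaining 7/26 takes 14/17 hours.
Total = 2 + 14/17 = 48/17 hours.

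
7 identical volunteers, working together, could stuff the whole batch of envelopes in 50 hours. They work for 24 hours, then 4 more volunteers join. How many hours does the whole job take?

446/11 hours

One volunteer does 1/350 of the job per hour.
After 24 hours with 7 volunteers, 12/25 is done (13/25 left).
With 11 volunteers the rate is 11/350, so the rest takes 13/25 ÷ 11/350 = 182/11 hours.
Total = 24 + 182/11 = 446/11 hours.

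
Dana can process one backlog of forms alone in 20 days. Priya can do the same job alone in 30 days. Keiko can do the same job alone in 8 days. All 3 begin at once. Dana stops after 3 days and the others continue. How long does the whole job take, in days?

In the first 3 days the combined rate is 5/24, so 5/8 of the job is done, leaving 3/8.
After Dana leaves the rate is 19/120 per day; the remaining 3/8 takes 45/19 days.
Total = 3 + 45/19 = 102/19 days.

102/19 days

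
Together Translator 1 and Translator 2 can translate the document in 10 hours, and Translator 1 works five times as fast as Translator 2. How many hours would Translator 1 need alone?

Let Translator 2's rate be r; then Translator 1's rate is 5r, so together (5 + 1)r = 6r = 1/10.
Thus r = 1/60 per hour.
Translator 2 alone: 60 hours; Translator 1 alone: 12 hours.

12 hours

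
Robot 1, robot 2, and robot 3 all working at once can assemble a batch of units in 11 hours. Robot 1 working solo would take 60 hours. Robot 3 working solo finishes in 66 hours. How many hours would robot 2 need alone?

Combined rate is 1/11 per hour.
Known contribution: 1/60 + 1/66 = (11 + 10)/660 = 21/660 = 7/220 per hour.
So robot 2's rate is 1/11 − 7/220 = 13/220, meaning 220/13 hours alone.

220/13 hours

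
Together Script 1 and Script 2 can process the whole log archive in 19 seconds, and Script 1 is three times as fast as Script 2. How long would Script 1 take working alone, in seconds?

76/3 seconds

Let Script 2's rate be r; then Script 1's rate is 3r, so together (3 + 1)r = 4r = 1/19.
Thus r = 1/76 per second.
Script 2 alone: 76 seconds; Script 1 alone: 76/3 seconds.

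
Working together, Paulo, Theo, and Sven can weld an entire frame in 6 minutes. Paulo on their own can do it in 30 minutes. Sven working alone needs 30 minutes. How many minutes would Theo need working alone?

Combined rate is 1/6 per minute.
Known contribution: 1/30 + 1/30 = (1 + 1)/30 = 2/30 = 1/15 per minute.
So Theo's rate is 1/6 − 1/15 = 1/10, meaning 10 minutes alone.

10 minutes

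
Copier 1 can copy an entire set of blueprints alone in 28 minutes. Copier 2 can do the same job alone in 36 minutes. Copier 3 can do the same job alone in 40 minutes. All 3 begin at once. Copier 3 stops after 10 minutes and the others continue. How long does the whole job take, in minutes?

In the first 10 minutes the combined rate is 223/2520, so 223/252 of the job is done, leaving 29/252.
After copier 3 leaves the rate is 4/63 per minute; the remaining 29/252 takes 29/16 minutes.
Total = 10 + 29/16 = 189/16 minutes.

189/16 minutes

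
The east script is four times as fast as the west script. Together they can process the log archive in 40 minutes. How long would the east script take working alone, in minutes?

Let the west script's rate be r; then the east script's rate is 4r, so together (4 + 1)r = 5r = 1/40.
Thus r = 1/200 per minute.
The west script alone: 200 minutes; the east script alone: 50 minutes.

50 minutes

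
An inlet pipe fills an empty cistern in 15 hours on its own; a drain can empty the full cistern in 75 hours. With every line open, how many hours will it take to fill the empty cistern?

Net rate = 1/15 − 1/75 = (5 − 1)/75 = 4/75 per hour.
Filling time = 1 ÷ (4/75) = 75/4 hours.

75/4 hours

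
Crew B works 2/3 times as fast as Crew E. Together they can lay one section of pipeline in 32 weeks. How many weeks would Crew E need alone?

160/3 weeks

Let Crew E's rate be r; then Crew B's rate is (2/3)r, so together (2/3 + 1)r = (5/3)r = 1/32.
Thus r = 3/160 per week.
Crew E alone: 160/3 weeks; Crew B alone: 80 weeks.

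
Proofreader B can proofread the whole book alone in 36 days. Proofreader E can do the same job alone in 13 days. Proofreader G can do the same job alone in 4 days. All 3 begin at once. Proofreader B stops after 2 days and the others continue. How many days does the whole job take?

26/9 days

In the first 2 days the combined rate is 83/234, so 83/117 of the job is done, leaving 34/117.
After Proofreader B leaves the rate is 17/52 per day; the remaining 34/117 takes 8/9 days.
Total = 2 + 8/9 = 26/9 days.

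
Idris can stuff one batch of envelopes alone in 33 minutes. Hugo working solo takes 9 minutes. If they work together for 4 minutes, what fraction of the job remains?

Combined rate: 1/33 + 1/9 = (3 + 11)/99 = 14/99 per minute.
In 4 minutes they complete 4·14/99 = 56/99 of the job.
So 43/99 remains.

43/99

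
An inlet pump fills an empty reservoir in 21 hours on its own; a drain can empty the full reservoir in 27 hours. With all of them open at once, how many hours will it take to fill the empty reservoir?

189/2 hours

Net rate = 1/21 − 1/27 = (9 − 7)/189 = 2/189 per hour.
Filling time = 1 ÷ (2/189) = 189/2 hours.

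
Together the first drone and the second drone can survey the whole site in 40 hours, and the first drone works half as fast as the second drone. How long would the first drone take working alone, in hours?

120 hours

Let the second drone's rate be r; then the first drone's rate is (1/2)r, so together (1/2 + 1)r = (3/2)r = 1/40.
Thus r = 1/60 per hour.
The second drone alone: 60 hours; the first drone alone: 120 hours.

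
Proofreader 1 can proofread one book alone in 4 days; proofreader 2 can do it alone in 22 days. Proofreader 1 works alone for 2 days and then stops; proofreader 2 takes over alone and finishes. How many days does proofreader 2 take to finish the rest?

In 2 days proofreader 1 does 2/4 = 1/2 of the job, leaving 1/2.
Proofreader 2 works at 1/22 per day, so finishing takes 1/2 ÷ 1/22 = 11 days.

11 days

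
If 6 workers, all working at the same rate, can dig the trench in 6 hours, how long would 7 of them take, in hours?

Total work is 6·6 = 36 worker-hours.
With 7 workers: 36/7 hours.

36/7 hours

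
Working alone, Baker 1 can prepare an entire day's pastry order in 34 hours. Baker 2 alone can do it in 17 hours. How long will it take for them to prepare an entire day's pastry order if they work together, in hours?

With two workers the combined time is the product over the sum: 34·17/(34+17) = 578/51 = 34/3 hours.

34/3 hours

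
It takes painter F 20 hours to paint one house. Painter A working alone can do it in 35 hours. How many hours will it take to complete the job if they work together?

140/11 hours

With two workers the combined time is the product over the sum: 20·35/(20+35) = 700/55 = 140/11 hours.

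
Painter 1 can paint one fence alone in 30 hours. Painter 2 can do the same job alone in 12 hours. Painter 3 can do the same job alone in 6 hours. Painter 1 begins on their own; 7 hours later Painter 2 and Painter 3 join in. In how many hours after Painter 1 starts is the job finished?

In the first 7 hours Painter 1 alone does 7/30 of the job, leaving 23/30.
Once everyone is working, combined rate: 1/30 + 1/12 + 1/6 = (2 + 5 + 10)/60 = 17/60 per hour.
Remaining 23/30 at 17/60 per hour takes 46/17 hours.
Total from the start = 7 + 46/17 = 165/17 hours.

165/17 hours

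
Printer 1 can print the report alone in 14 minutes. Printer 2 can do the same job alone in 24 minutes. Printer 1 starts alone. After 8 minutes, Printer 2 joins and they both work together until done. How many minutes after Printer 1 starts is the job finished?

In the first 8 minutes Printer 1 alone does 8/14 = 4/7 of the job, leaving 3/7.
Once everyone is working, combined rate: 1/14 + 1/24 = (12 + 7)/168 = 19/168 per minute.
Remaining 3/7 at 19/168 per minute takes 72/19 minutes.
Total from the start = 8 + 72/19 = 224/19 minutes.

224/19 minutes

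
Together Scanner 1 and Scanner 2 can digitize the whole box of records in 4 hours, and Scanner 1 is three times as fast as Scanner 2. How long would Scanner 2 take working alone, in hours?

16 hours

Let Scanner 2's rate be r; then Scanner 1's rate is 3r, so together (3 + 1)r = 4r = 1/4.
Thus r = 1/16 per hour.
Scanner 2 alone: 16 hours; Scanner 1 alone: 16/3 hours.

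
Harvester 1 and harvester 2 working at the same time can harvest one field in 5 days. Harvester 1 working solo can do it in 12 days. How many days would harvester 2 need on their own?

Combined rate is 1/5 per day.
Known contribution: 1/12 per day.
So harvester 2's rate is 1/5 − 1/12 = 7/60, meaning 60/7 days alone.

60/7 days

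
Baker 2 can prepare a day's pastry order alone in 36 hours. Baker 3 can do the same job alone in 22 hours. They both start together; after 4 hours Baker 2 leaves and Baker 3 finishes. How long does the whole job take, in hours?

In the first 4 hours the combined rate is 29/396, so 29/99 of the job is done, leaving 70/99.
After Baker 2 leaves the rate is 1/22 per hour; the remaining 70/99 takes 140/9 hours.
Total = 4 + 140/9 = 176/9 hours.

176/9 hours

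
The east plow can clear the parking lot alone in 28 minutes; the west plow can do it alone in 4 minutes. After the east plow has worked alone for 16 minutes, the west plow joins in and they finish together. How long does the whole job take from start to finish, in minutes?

In 16 minutes the east plow does 16/28 = 4/7 of the job, leaving 3/7.
The east plow and the west plow together work at 2/7 per minute, so finishing takes 3/7 ÷ 2/7 = 3/2 minutes.
Total time = 16 + 3/2 = 35/2 minutes.

35/2 minutes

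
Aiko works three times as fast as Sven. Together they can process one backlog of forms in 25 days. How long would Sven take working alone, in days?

Let Sven's rate be r; then Aiko's rate is 3r, so together (3 + 1)r = 4r = 1/25.
Thus r = 1/100 per day.
Sven alone: 100 days; Aiko alone: 100/3 days.

100 days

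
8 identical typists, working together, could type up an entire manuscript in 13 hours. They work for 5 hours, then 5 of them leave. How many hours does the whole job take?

One typist does 1/104 of the job per hour.
After 5 hours with 8 typists, 5/13 is done (8/13 left).
With 3 typists the rate is 3/104, so the rest takes 8/13 ÷ 3/104 = 64/3 hours.
Total = 5 + 64/3 = 79/3 hours.

79/3 hours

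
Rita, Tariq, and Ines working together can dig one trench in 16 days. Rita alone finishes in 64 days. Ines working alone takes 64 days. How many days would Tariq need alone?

Combined rate is 1/16 per day.
Known contribution: 1/64 + 1/64 = (1 + 1)/64 = 2/64 = 1/32 per day.
So Tariq's rate is 1/16 − 1/32 = 1/32, meaning 32 days alone.

32 days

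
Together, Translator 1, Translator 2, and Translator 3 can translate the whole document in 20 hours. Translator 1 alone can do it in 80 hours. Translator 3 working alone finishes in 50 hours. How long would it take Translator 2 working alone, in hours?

Combined rate is 1/20 per hour.
Known contribution: 1/80 + 1/50 = (5 + 8)/400 = 13/400 per hour.
So Translator 2's rate is 1/20 − 13/400 = 7/400, meaning 400/7 hours alone.

400/7 hours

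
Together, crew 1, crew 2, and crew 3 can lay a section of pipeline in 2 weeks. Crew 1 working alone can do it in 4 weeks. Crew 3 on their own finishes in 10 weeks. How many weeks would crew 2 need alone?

20/3 weeks

Combined rate is 1/2 per week.
Known contribution: 1/4 + 1/10 = (5 + 2)/20 = 7/20 per week.
So crew 2's rate is 1/2 − 7/20 = 3/20, meaning 20/3 weeks alone.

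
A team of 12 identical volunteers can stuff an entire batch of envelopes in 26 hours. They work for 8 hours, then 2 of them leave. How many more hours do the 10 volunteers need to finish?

One volunteer does 1/312 of the job per hour.
After 8 hours with 12 volunteers, 4/13 is done (9/13 left).
With 10 volunteers the rate is 10/312 = 5/156, so the rest takes 9/13 ÷ 5/156 = 108/5 hours.

108/5 hours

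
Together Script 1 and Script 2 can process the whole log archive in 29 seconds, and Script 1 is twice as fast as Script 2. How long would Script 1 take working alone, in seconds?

87/2 seconds

Let Script 2's rate be r; then Script 1's rate is 2r, so together (2 + 1)r = 3r = 1/29.
Thus r = 1/87 per second.
Script 2 alone: 87 seconds; Script 1 alone: 87/2 seconds.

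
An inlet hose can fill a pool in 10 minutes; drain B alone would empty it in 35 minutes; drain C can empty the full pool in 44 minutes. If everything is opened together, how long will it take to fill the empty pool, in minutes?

308/15 minutes

Net rate = 1/10 − 1/35 − 1/44 = (154 − 44 − 35)/1540 = 75/1540 = 15/308 per minute.
Filling time = 1 ÷ (15/308) = 308/15 minutes.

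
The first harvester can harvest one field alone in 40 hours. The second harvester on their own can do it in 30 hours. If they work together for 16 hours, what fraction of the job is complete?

14/15

Combined rate: 1/40 + 1/30 = (3 + 4)/120 = 7/120 per hour.
In 16 hours they complete 16·7/120 = 14/15 of the job.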